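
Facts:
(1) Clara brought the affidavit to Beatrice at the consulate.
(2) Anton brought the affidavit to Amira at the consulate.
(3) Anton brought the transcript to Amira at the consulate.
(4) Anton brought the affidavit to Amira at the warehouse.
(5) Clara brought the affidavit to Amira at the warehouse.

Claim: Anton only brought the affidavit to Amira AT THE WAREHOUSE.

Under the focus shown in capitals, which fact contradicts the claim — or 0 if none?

2

The capitals mark "at the warehouse" as focus. So "only" rules out other settings, with the rest (Anton as agent and the affidavit as thing and Amira as recipient) as background.
Fact (2) shares the background but differs in setting (at the consulate) — a counterexample.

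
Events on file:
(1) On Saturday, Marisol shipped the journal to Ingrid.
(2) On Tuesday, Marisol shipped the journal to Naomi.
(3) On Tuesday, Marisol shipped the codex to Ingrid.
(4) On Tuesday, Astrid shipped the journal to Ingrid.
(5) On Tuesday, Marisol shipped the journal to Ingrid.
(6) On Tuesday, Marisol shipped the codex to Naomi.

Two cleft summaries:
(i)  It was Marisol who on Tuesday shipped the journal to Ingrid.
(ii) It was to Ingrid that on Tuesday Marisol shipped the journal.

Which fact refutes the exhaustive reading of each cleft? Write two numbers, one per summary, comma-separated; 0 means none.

Summary (i) focuses "Marisol" (the agent); background same thing, recipient, setting (the journal / Ingrid / on Tuesday). Fact (4) matches that background with agent = Astrid — refutes (i).
Summary (ii) focuses "Ingrid" (the recipient); background same agent, thing, setting (Marisol / the journal / on Tuesday). Fact (2) matches that background with recipient = Naomi — refutes (ii).

4, 2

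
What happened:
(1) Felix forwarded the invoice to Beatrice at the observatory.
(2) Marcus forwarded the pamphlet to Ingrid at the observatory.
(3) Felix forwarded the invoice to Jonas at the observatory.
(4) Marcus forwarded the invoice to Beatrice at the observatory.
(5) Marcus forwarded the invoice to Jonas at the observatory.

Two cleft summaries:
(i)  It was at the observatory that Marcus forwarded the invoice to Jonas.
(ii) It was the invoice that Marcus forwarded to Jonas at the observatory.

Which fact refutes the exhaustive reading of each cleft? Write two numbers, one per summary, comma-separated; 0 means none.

0, 0

(i): focus "at the observatory". No fact shares Marcus as agent and the invoice as thing and Jonas as recipient with a different setting. 0.
(ii): focus "the invoice". No fact shares Marcus as agent and Jonas as recipient and at the observatory as setting with a different thing. 0.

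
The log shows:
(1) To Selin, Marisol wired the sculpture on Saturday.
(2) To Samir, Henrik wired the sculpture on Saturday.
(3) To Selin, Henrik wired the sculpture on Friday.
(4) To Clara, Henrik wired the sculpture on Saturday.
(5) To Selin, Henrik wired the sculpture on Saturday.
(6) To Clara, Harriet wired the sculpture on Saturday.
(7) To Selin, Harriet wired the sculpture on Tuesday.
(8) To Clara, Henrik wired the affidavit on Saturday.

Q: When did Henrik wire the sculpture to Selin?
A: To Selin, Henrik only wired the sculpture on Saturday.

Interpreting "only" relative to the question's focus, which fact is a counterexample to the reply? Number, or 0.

3

The question "When did ...?" targets the setting, so in the reply the focus falls on "on Saturday".
So "only" ranges over settings; the rest (same agent, thing, recipient (Henrik / the sculpture / Selin)) is presupposed.
Fact (3) shares the background with a different setting (on Friday) — counterexample.
(Fact (2) would refute a reading with focus on the recipient — but that is not what the question asks.)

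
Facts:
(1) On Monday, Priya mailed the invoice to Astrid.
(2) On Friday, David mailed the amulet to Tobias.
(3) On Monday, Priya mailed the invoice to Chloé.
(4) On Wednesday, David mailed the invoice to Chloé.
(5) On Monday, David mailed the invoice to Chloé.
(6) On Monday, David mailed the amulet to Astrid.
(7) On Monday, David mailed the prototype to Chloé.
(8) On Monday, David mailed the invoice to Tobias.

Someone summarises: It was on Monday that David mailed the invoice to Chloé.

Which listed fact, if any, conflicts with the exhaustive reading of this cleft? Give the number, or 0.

4

The cleft puts "on Monday" in focus and presupposes the open proposition with agent = David, thing = the invoice, recipient = Chloé.
Exhaustivity: on Monday is the only setting satisfying that background.
But fact (4) also has agent = David, thing = the invoice, recipient = Chloé, with setting = on Wednesday — so the exhaustive reading fails.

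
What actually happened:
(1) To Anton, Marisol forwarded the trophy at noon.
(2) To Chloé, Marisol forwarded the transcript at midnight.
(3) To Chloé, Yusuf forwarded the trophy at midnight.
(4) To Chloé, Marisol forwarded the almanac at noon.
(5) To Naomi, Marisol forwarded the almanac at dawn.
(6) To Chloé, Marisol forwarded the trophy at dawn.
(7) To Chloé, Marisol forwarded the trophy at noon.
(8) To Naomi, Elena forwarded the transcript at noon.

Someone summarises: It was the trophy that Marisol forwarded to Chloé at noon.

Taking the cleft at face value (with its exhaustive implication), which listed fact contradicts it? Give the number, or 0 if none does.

4

Focus of the cleft: "the trophy" (the thing). Presupposed background: Marisol as agent and Chloé as recipient and at noon as setting.
The exhaustive reading says no other thing fits that background.
Fact (4) shares the background but with thing = the almanac; exhaustivity is violated.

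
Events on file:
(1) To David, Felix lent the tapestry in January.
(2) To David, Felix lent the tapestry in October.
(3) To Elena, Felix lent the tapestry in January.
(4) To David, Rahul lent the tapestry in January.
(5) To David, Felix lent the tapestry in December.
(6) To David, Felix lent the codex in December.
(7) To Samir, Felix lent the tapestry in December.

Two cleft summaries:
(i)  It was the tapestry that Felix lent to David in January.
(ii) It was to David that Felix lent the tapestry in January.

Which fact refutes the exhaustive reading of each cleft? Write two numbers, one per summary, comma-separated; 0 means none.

0, 3

(i): focus "the tapestry". No fact shares same agent, recipient, setting (Felix / David / in January) with a different thing. 0.
(ii): focus "David". Looking for same agent, thing, setting (Felix / the tapestry / in January) with some other recipient — fact (3) has Elena there. Refuted.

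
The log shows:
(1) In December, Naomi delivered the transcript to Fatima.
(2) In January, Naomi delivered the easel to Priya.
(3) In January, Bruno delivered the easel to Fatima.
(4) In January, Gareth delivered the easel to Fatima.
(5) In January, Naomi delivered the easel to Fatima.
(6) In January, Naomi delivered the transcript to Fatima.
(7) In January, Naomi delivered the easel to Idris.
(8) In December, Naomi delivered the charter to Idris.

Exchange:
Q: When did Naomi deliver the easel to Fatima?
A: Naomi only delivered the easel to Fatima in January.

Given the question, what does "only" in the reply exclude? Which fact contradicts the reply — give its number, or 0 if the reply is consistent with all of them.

Answering "When did ...?" puts focus on the setting — here, "in January".
So "only" ranges over settings; the rest (same agent, thing, recipient (Naomi / the easel / Fatima)) is presupposed.
No fact keeps same agent, thing, recipient (Naomi / the easel / Fatima) while changing the setting; every other fact differs on something backgrounded. The reply stands.
(Fact (6) would refute a reading with focus on the thing — but that is not what the question asks.)

0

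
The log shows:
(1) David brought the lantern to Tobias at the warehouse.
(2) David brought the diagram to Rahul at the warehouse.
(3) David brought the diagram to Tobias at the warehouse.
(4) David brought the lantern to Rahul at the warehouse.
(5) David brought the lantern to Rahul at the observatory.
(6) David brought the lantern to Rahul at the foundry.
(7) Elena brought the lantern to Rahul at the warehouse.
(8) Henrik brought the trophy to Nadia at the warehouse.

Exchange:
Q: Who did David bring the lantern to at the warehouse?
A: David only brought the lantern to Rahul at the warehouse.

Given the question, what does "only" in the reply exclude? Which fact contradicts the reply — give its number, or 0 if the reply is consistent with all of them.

Answering "Who did ... to ...?" puts focus on the recipient — here, "Rahul".
So "only" ranges over recipients; the rest (David as agent and the lantern as thing and at the warehouse as setting) is presupposed.
Fact (1) shares the background with a different recipient (Tobias) — counterexample.
(Fact (2) would refute a reading with focus on the thing — but that is not what the question asks.)

1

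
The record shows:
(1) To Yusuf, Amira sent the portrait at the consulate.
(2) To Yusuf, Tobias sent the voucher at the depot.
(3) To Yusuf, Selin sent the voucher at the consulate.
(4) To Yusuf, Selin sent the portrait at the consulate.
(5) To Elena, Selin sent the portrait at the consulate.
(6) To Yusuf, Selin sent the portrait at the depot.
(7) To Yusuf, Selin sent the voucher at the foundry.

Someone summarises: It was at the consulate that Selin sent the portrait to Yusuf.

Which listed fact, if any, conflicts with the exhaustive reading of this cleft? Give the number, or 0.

6

The cleft puts "at the consulate" in focus and presupposes the open proposition with same agent, thing, recipient (Selin / the portrait / Yusuf).
The exhaustive reading says no other setting fits that background.
Fact (6) shares the background but with setting = at the depot; exhaustivity is violated.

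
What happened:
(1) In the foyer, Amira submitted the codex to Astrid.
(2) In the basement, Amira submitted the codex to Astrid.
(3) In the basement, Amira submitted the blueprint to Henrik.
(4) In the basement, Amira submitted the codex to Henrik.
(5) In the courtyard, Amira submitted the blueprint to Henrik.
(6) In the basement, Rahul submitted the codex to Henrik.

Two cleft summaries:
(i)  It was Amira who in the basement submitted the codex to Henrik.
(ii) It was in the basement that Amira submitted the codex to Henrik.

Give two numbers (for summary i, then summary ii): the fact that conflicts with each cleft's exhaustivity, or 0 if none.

6, 0

(i): focus "Amira". Looking for same thing, recipient, setting (the codex / Henrik / in the basement) with some other agent — fact (6) has Rahul there. Refuted.
(ii): focus "in the basement". No fact shares same agent, thing, recipient (Amira / the codex / Henrik) with a different setting. 0.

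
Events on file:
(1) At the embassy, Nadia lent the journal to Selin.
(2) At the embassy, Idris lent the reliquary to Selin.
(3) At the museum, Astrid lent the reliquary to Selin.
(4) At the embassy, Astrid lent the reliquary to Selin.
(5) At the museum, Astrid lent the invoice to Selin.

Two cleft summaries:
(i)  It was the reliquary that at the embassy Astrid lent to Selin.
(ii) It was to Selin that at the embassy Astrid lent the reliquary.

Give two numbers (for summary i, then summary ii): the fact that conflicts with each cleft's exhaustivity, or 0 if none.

(i): focus "the reliquary". No fact shares agent = Astrid, recipient = Selin, setting = at the embassy with a different thing. 0.
(ii): focus "Selin". No fact shares agent = Astrid, thing = the reliquary, setting = at the embassy with a different recipient. 0.

0, 0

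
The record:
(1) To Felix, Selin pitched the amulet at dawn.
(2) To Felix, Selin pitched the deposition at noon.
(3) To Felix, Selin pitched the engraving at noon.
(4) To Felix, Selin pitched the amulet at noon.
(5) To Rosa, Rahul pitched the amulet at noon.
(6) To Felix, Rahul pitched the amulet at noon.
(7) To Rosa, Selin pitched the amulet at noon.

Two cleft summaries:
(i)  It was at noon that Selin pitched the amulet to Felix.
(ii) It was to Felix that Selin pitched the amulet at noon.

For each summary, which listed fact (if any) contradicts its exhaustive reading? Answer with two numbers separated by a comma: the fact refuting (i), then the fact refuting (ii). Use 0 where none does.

Summary (i) focuses "at noon" (the setting); background Selin as agent and the amulet as thing and Felix as recipient. Fact (1) matches that background with setting = at dawn — refutes (i).
Summary (ii) focuses "Felix" (the recipient); background Selin as agent and the amulet as thing and at noon as setting. Fact (7) matches that background with recipient = Rosa — refutes (ii).

1, 7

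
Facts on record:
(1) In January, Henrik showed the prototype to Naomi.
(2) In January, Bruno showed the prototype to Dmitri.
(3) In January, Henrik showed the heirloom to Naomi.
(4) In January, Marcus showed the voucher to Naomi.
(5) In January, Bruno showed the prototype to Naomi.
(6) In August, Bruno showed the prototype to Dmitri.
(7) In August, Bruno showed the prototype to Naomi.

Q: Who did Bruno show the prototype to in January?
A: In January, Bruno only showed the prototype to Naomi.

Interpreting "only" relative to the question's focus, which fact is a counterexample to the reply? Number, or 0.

The question "Who did ... to ...?" targets the recipient, so in the reply the focus falls on "Naomi".
So "only" ranges over recipients; the rest (agent = Bruno, thing = the prototype, setting = in January) is presupposed.
Fact (2) shares the background with a different recipient (Dmitri) — counterexample.
(Fact (7) would refute a reading with focus on the setting — but that is not what the question asks.)

2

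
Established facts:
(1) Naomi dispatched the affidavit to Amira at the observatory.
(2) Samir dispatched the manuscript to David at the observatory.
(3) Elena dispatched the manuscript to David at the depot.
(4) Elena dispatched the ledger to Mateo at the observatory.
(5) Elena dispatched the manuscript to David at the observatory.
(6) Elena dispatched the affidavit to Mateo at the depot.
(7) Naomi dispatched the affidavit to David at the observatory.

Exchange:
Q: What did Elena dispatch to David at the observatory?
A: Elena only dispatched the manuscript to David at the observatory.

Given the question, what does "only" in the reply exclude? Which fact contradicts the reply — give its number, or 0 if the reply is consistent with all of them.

Answering "What did ...?" puts focus on the thing — here, "the manuscript".
"Only" then excludes alternative things while the background — same agent, recipient, setting (Elena / David / at the observatory) — is held fixed.
No fact keeps same agent, recipient, setting (Elena / David / at the observatory) while changing the thing; every other fact differs on something backgrounded. The reply stands.
(Fact (3) would refute a reading with focus on the setting — but that is not what the question asks.)

0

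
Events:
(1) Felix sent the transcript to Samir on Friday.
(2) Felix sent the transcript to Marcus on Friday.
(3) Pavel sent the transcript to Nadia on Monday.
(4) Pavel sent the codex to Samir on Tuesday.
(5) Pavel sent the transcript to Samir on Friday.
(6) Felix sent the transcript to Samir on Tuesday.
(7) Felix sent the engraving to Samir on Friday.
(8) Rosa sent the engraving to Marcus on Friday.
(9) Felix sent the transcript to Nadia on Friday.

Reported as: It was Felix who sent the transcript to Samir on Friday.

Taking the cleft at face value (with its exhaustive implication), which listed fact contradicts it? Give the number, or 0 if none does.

5

The cleft puts "Felix" in focus and presupposes the open proposition with the transcript as thing and Samir as recipient and on Friday as setting.
Exhaustivity: Felix is the only agent satisfying that background.
But fact (5) also has the transcript as thing and Samir as recipient and on Friday as setting, with agent = Pavel — so the exhaustive reading fails.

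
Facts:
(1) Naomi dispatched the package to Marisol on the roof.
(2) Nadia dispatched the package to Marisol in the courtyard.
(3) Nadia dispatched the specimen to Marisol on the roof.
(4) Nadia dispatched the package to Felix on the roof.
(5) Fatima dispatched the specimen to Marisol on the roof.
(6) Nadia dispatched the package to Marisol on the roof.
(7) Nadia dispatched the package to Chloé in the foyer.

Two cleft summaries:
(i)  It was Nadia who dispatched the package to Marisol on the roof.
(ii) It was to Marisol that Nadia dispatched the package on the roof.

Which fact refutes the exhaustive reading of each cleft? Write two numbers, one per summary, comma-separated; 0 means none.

(i): focus "Nadia". Looking for the package as thing and Marisol as recipient and on the roof as setting with some other agent — fact (1) has Naomi there. Refuted.
(ii): focus "Marisol". Looking for Nadia as agent and the package as thing and on the roof as setting with some other recipient — fact (4) has Felix there. Refuted.

1, 4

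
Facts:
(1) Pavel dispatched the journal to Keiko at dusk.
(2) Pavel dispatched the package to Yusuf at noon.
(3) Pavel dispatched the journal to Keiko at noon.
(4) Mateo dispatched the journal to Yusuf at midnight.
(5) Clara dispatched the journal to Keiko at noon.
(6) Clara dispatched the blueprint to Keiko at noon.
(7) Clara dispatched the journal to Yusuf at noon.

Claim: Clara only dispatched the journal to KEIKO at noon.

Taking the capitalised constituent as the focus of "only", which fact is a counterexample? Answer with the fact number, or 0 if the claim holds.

Focus (in capitals) is "Keiko" — the recipient. "Only" excludes alternative recipients while holding fixed agent = Clara, thing = the journal, setting = at noon.
Fact (7) shares the background but differs in recipient (Yusuf) — a counterexample.

7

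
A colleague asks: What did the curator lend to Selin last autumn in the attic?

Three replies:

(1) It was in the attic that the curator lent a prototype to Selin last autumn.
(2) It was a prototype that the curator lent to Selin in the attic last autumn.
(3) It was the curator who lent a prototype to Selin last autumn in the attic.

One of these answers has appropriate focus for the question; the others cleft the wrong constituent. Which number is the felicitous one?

2

The question word "what" targets the direct object.
Option (1) clefts "in the attic" — the location, not what was asked.
Option (2) clefts "a prototype" — that matches what the question asks about.
Option (3) clefts "the curator" — the subject (agent), not what was asked.
So the congruent reply is (2).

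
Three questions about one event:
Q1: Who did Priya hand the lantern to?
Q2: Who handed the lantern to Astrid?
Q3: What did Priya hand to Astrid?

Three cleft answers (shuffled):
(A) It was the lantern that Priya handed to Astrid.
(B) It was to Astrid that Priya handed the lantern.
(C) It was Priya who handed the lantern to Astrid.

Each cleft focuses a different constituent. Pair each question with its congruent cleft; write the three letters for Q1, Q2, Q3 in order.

Q1 asks about the recipient; cleft (B) focuses "to Astrid", which is the recipient — so Q1 → B.
Q2 asks about the subject (agent); cleft (C) focuses "Priya", which is the subject (agent) — so Q2 → C.
Q3 asks about the direct object; cleft (A) focuses "the lantern", which is the direct object — so Q3 → A.
Mapping: Q1→B, Q2→C, Q3→A.

BCA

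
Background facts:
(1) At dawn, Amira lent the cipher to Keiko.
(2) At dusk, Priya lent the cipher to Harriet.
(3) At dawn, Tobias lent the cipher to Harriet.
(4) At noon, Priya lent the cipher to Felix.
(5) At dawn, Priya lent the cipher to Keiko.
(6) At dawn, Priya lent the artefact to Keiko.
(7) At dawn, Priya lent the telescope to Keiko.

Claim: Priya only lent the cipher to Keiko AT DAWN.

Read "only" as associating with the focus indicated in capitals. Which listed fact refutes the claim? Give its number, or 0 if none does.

Focus (in capitals) is "at dawn" — the setting. "Only" excludes alternative settings while holding fixed same agent, thing, recipient (Priya / the cipher / Keiko).
No fact matches same agent, thing, recipient (Priya / the cipher / Keiko) with a different setting — every other fact differs on at least one backgrounded slot. So no fact refutes it.

0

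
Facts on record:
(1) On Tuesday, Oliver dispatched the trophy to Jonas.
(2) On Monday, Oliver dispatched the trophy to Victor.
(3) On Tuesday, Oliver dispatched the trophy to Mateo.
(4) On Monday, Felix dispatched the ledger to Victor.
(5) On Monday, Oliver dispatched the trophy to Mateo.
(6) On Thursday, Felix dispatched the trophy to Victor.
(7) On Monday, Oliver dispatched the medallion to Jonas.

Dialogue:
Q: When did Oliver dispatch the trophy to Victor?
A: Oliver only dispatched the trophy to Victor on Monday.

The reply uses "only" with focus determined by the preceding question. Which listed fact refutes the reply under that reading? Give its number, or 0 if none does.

0

The question "When did ...?" targets the setting, so in the reply the focus falls on "on Monday".
"Only" then excludes alternative settings while the background — agent = Oliver, thing = the trophy, recipient = Victor — is held fixed.
No fact keeps agent = Oliver, thing = the trophy, recipient = Victor while changing the setting; every other fact differs on something backgrounded. The reply stands.
(Fact (5) would refute a reading with focus on the recipient — but that is not what the question asks.)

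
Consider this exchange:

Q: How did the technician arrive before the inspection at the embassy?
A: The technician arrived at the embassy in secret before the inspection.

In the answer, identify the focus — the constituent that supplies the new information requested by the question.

in secret

The wh-word "how" asks about the manner.
In the answer, "the technician", "before the inspection" and "at the embassy" are given — repeated from the question.
The constituent filling the manner gap is "in secret"; that is the focus and would carry nuclear stress.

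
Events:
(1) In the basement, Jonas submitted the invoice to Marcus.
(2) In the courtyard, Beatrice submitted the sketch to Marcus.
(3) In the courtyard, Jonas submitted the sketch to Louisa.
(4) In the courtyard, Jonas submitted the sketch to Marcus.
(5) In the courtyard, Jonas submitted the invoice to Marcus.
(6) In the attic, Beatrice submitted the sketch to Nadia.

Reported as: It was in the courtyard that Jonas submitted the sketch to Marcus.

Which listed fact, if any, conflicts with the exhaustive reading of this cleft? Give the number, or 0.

0

Focus of the cleft: "in the courtyard" (the setting). Presupposed background: same agent, thing, recipient (Jonas / the sketch / Marcus).
Exhaustivity: in the courtyard is the only setting satisfying that background.
Every other fact differs from the presupposition on some backgrounded slot, so none challenges the exhaustivity.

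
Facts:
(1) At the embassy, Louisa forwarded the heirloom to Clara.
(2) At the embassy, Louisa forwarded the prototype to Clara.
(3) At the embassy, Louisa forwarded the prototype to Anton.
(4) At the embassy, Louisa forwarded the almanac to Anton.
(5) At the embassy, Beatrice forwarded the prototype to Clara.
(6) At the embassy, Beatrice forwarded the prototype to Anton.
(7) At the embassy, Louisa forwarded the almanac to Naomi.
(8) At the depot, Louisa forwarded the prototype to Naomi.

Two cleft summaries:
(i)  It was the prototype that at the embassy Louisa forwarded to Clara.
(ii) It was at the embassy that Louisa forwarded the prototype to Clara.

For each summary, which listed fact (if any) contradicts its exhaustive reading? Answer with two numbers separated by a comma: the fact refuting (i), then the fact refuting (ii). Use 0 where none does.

(i): focus "the prototype". Looking for Louisa as agent and Clara as recipient and at the embassy as setting with some other thing — fact (1) has the heirloom there. Refuted.
(ii): focus "at the embassy". No fact shares Louisa as agent and the prototype as thing and Clara as recipient with a different setting. 0.

1, 0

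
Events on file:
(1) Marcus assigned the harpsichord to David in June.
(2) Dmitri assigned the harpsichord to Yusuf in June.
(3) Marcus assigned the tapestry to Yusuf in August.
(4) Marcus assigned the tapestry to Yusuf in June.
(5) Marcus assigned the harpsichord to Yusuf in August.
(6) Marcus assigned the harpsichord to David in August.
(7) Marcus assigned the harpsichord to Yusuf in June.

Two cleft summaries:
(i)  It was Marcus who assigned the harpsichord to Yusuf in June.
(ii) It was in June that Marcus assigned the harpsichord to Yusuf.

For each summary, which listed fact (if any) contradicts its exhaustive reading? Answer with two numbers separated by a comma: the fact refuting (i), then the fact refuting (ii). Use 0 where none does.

(i): focus "Marcus". Looking for thing = the harpsichord, recipient = Yusuf, setting = in June with some other agent — fact (2) has Dmitri there. Refuted.
(ii): focus "in June". Looking for agent = Marcus, thing = the harpsichord, recipient = Yusuf with some other setting — fact (5) has in August there. Refuted.

2, 5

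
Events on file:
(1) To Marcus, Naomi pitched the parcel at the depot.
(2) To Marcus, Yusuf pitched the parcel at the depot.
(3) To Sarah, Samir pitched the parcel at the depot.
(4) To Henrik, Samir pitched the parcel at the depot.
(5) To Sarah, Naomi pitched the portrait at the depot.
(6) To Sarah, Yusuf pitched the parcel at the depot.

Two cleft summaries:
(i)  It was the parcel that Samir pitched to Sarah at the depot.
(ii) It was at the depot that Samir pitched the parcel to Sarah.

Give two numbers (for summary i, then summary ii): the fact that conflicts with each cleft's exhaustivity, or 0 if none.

0, 0

(i): focus "the parcel". No fact shares agent = Samir, recipient = Sarah, setting = at the depot with a different thing. 0.
(ii): focus "at the depot". No fact shares agent = Samir, thing = the parcel, recipient = Sarah with a different setting. 0.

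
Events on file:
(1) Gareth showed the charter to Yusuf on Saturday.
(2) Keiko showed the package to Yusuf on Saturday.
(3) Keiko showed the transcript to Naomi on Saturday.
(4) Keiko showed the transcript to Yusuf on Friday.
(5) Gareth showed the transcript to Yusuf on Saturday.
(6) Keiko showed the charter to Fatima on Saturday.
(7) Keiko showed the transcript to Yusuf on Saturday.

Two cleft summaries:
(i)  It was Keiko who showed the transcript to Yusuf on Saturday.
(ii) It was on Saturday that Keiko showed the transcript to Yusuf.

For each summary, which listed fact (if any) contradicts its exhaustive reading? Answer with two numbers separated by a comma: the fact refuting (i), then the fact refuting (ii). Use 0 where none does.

5, 4

Summary (i) focuses "Keiko" (the agent); background the transcript as thing and Yusuf as recipient and on Saturday as setting. Fact (5) matches that background with agent = Gareth — refutes (i).
Summary (ii) focuses "on Saturday" (the setting); background Keiko as agent and the transcript as thing and Yusuf as recipient. Fact (4) matches that background with setting = on Friday — refutes (ii).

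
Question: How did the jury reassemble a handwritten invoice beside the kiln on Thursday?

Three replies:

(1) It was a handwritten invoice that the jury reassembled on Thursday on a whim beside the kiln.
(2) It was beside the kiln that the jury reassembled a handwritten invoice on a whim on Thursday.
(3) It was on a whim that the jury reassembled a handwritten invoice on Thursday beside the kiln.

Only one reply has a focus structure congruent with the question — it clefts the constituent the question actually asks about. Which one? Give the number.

The question word "how" targets the manner.
Option (1) clefts "a handwritten invoice" — the direct object, not what was asked.
Option (2) clefts "beside the kiln" — the location, not what was asked.
Option (3) clefts "on a whim" — that matches what the question asks about.
So the congruent reply is (3).

3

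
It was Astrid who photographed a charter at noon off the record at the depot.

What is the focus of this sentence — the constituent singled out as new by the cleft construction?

Astrid

In an it-cleft "It was X that/who ...", the clefted constituent X is the focus; the that/who-clause expresses the presupposed open proposition.
Here the focus is "Astrid". The backgrounded (presupposed) material includes "a charter", "at the depot", "at noon" and "off the record".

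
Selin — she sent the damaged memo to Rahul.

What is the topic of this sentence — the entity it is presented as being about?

The construction explicitly marks "Selin" as what the sentence is about — the topic.
The remainder of the clause is the comment (what is said about the topic).

Selin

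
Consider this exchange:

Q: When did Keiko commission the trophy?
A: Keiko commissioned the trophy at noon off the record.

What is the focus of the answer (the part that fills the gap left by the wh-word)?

The wh-word "when" asks about the time.
In the answer, "Keiko" and "the trophy" are given — repeated from the question.
"off the record" is also new, but it specifies the manner, which is not what the question asks about — so it is not the focus.
The constituent filling the time gap is "at noon"; that is the focus.

at noon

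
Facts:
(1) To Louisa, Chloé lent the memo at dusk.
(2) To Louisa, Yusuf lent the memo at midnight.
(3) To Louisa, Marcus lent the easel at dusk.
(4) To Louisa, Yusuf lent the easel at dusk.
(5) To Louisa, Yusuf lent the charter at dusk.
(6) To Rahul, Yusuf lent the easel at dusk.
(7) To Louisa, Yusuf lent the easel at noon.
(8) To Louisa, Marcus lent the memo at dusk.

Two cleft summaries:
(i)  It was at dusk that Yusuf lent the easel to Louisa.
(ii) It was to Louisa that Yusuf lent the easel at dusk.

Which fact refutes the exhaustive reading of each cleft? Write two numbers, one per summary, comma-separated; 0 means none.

(i): focus "at dusk". Looking for same agent, thing, recipient (Yusuf / the easel / Louisa) with some other setting — fact (7) has at noon there. Refuted.
(ii): focus "Louisa". Looking for same agent, thing, setting (Yusuf / the easel / at dusk) with some other recipient — fact (6) has Rahul there. Refuted.

7, 6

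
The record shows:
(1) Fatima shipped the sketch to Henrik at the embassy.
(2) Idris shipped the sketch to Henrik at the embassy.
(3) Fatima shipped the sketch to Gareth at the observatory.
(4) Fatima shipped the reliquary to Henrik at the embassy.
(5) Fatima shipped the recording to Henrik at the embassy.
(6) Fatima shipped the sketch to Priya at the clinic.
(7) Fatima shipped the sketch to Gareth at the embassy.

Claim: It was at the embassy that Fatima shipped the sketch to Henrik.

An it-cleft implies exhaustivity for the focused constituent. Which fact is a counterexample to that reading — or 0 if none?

The cleft puts "at the embassy" in focus and presupposes the open proposition with agent = Fatima, thing = the sketch, recipient = Henrik.
The exhaustive reading says no other setting fits that background.
Every other fact differs from the presupposition on some backgrounded slot, so none challenges the exhaustivity.

0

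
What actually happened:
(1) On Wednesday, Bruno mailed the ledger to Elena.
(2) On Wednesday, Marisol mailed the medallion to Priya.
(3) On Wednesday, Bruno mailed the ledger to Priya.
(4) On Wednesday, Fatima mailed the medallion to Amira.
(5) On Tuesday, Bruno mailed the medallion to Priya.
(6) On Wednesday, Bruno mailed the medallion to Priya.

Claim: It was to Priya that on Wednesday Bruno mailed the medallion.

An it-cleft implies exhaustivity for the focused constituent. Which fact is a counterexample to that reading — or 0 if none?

0

Focus of the cleft: "Priya" (the recipient). Presupposed background: same agent, thing, setting (Bruno / the medallion / on Wednesday).
The exhaustive reading says no other recipient fits that background.
No listed fact matches the background with a different recipient. Exhaustivity holds.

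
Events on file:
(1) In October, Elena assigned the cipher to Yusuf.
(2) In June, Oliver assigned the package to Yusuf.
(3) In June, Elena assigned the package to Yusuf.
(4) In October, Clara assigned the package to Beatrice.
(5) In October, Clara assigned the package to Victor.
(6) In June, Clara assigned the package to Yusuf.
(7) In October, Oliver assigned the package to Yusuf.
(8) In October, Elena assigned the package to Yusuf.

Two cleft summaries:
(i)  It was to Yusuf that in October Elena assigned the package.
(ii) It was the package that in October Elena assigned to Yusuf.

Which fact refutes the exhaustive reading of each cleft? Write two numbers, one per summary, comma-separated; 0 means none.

Summary (i) focuses "Yusuf" (the recipient); background agent = Elena, thing = the package, setting = in October. No fact matches that background with a different recipient, so 0.
Summary (ii) focuses "the package" (the thing); background agent = Elena, recipient = Yusuf, setting = in October. Fact (1) matches that background with thing = the cipher — refutes (ii).

0, 1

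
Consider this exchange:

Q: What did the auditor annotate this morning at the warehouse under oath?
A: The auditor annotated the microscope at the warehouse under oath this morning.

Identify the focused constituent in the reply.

The wh-word "what" asks about the direct object.
In the answer, "the auditor", "under oath", "at the warehouse" and "this morning" are given — repeated from the question.
The constituent filling the direct object gap is "the microscope"; that is the focus and would carry nuclear stress.

the microscope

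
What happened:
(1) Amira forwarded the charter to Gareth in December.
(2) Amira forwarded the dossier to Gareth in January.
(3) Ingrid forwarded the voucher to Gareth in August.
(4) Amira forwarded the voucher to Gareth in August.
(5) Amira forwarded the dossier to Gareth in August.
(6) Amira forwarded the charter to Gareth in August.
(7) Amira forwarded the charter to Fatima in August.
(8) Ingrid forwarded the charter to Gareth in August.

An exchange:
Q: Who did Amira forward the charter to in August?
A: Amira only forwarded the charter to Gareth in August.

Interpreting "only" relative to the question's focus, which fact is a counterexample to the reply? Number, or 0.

7

The question "Who did ... to ...?" targets the recipient, so in the reply the focus falls on "Gareth".
So "only" ranges over recipients; the rest (same agent, thing, setting (Amira / the charter / in August)) is presupposed.
Fact (7) keeps same agent, thing, setting (Amira / the charter / in August) but has recipient = Fatima; that refutes the reply.
(Fact (4) would refute a reading with focus on the thing — but that is not what the question asks.)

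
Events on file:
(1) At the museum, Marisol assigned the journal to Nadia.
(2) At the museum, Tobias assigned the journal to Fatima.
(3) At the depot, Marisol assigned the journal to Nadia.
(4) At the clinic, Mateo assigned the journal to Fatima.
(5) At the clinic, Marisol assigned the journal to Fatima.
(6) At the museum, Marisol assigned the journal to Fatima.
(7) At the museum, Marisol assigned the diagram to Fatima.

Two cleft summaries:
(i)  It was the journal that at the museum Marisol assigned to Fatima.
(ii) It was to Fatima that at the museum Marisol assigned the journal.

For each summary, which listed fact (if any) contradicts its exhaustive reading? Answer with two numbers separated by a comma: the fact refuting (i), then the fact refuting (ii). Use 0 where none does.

7, 1

Summary (i) focuses "the journal" (the thing); background same agent, recipient, setting (Marisol / Fatima / at the museum). Fact (7) matches that background with thing = the diagram — refutes (i).
Summary (ii) focuses "Fatima" (the recipient); background same agent, thing, setting (Marisol / the journal / at the museum). Fact (1) matches that background with recipient = Nadia — refutes (ii).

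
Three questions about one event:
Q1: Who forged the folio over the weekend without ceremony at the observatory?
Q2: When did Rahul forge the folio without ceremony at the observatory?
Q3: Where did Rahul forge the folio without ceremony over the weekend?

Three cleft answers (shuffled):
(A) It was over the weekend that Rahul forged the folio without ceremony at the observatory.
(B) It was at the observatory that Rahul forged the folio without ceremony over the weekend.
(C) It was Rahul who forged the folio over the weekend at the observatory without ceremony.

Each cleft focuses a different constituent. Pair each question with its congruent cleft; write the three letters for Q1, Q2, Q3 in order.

Q1 asks about the subject (agent); cleft (C) focuses "Rahul", which is the subject (agent) — so Q1 → C.
Q2 asks about the time; cleft (A) focuses "over the weekend", which is the time — so Q2 → A.
Q3 asks about the location; cleft (B) focuses "at the observatory", which is the location — so Q3 → B.
Mapping: Q1→C, Q2→A, Q3→B.

CAB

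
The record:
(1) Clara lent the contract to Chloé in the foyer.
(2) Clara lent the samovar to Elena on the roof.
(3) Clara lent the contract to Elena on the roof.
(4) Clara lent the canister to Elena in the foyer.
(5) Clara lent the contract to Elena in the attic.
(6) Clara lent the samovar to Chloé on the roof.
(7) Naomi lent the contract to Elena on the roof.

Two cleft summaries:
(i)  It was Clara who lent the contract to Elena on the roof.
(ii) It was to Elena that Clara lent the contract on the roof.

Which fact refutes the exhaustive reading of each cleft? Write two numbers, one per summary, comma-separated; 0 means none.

(i): focus "Clara". Looking for the contract as thing and Elena as recipient and on the roof as setting with some other agent — fact (7) has Naomi there. Refuted.
(ii): focus "Elena". No fact shares Clara as agent and the contract as thing and on the roof as setting with a different recipient. 0.

7, 0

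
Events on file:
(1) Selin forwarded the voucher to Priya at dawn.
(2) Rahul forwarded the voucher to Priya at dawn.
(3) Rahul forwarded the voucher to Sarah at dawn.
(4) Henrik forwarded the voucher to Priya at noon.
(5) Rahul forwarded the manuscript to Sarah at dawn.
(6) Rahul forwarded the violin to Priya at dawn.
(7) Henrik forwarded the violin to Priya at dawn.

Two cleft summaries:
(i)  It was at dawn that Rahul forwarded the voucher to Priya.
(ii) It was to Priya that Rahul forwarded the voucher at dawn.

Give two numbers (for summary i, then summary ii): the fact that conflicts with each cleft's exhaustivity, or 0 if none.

(i): focus "at dawn". No fact shares same agent, thing, recipient (Rahul / the voucher / Priya) with a different setting. 0.
(ii): focus "Priya". Looking for same agent, thing, setting (Rahul / the voucher / at dawn) with some other recipient — fact (3) has Sarah there. Refuted.

0, 3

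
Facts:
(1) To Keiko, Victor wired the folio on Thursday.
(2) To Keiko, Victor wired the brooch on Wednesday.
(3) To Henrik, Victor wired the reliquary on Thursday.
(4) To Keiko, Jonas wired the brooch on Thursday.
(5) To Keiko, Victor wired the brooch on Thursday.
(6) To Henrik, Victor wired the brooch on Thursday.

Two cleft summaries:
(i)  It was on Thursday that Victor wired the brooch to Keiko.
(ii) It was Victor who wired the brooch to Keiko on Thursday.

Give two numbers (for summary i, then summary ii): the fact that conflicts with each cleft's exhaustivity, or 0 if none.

(i): focus "on Thursday". Looking for same agent, thing, recipient (Victor / the brooch / Keiko) with some other setting — fact (2) has on Wednesday there. Refuted.
(ii): focus "Victor". Looking for same thing, recipient, setting (the brooch / Keiko / on Thursday) with some other agent — fact (4) has Jonas there. Refuted.

2, 4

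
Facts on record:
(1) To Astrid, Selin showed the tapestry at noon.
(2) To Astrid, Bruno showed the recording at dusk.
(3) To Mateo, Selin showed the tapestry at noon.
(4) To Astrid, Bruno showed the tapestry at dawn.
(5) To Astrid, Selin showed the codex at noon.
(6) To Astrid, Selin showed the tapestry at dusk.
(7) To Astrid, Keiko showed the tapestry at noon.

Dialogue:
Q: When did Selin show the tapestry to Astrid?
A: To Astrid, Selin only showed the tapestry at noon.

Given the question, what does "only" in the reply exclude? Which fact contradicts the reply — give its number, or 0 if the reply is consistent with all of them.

Answering "When did ...?" puts focus on the setting — here, "at noon".
So "only" ranges over settings; the rest (Selin as agent and the tapestry as thing and Astrid as recipient) is presupposed.
Fact (6) shares the background with a different setting (at dusk) — counterexample.
(Fact (3) would refute a reading with focus on the recipient — but that is not what the question asks.)

6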